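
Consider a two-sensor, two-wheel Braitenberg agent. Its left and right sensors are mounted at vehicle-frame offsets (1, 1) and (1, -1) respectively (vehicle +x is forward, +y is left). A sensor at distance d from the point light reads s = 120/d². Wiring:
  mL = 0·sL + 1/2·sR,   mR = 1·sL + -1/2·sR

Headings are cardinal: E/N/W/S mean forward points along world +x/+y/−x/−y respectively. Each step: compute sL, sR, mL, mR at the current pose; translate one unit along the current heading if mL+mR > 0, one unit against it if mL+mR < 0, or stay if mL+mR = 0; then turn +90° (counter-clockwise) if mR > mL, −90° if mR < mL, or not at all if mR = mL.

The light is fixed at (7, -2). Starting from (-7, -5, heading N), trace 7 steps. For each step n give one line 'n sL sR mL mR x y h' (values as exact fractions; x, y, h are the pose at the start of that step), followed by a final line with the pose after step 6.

0 120/229 120/173 60/173 7020/39617 -7 -5 N
1 12/17 60/89 30/89 558/1513 -7 -4 E
2 120/197 24/29 12/29 1116/5713 -6 -4 N
3 5/6 30/37 15/37 95/222 -6 -3 E
4 120/169 120/121 60/121 4380/20449 -5 -3 N
5 60/61 60/61 30/61 30/61 -5 -2 E
6 120/101 120/101 60/101 60/101 -4 -2 E
final -3 -2 E

n=0: pose=(-7,-5,N); sL=120/229, sR=120/173; mL=60/173, mR=7020/39617; mL+mR=120/229 → advance +1; mR−mL=-6720/39617 → turn -1·90°
n=1: pose=(-7,-4,E); sL=12/17, sR=60/89; mL=30/89, mR=558/1513; mL+mR=12/17 → advance +1; mR−mL=48/1513 → turn +1·90°
n=2: pose=(-6,-4,N); sL=120/197, sR=24/29; mL=12/29, mR=1116/5713; mL+mR=120/197 → advance +1; mR−mL=-1248/5713 → turn -1·90°
n=3: pose=(-6,-3,E); sL=5/6, sR=30/37; mL=15/37, mR=95/222; mL+mR=5/6 → advance +1; mR−mL=5/222 → turn +1·90°
n=4: pose=(-5,-3,N); sL=120/169, sR=120/121; mL=60/121, mR=4380/20449; mL+mR=120/169 → advance +1; mR−mL=-5760/20449 → turn -1·90°
n=5: pose=(-5,-2,E); sL=60/61, sR=60/61; mL=30/61, mR=30/61; mL+mR=60/61 → advance +1; mR−mL=0 → turn +0·90°
n=6: pose=(-4,-2,E); sL=120/101, sR=120/101; mL=60/101, mR=60/101; mL+mR=120/101 → advance +1; mR−mL=0 → turn +0·90°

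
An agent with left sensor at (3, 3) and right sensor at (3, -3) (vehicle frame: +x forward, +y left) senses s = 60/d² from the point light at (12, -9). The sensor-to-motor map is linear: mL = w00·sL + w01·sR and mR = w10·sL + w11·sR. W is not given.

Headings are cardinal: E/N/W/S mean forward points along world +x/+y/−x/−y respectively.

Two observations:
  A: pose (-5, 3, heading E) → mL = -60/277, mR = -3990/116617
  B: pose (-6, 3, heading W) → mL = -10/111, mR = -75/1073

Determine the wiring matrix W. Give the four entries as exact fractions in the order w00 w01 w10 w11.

obs A: pose=(-5,3,E) → sL=60/421, sR=60/277, mL=-60/277, mR=-3990/116617
obs B: pose=(-6,3,W) → sL=10/87, sR=10/111, mL=-10/111, mR=-75/1073
sensor matrix S = [[60/421, 60/277], [10/87, 10/111]]; det S = -1508800/125130041
solve [mL_A; mL_B] = S·[w00; w01] and [mR_A; mR_B] = S·[w10; w11]:
  w00 = 0, w01 = -1, w10 = -1, w11 = 1/2

0 -1 -1 1/2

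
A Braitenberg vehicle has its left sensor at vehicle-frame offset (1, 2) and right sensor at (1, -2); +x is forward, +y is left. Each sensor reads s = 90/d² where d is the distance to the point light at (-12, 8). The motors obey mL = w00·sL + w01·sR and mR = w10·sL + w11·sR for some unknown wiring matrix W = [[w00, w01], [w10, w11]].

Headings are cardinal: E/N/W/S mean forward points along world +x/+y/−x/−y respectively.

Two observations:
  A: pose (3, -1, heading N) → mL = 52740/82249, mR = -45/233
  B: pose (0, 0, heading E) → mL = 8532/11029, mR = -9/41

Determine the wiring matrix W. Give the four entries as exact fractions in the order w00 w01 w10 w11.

1 1 -1/2 0

obs A: pose=(3,-1,N) → sL=90/233, sR=90/353, mL=52740/82249, mR=-45/233
obs B: pose=(0,0,E) → sL=18/41, sR=90/269, mL=8532/11029, mR=-9/41
sensor matrix S = [[90/233, 90/353], [18/41, 90/269]]; det S = 15694560/907124221
solve [mL_A; mL_B] = S·[w00; w01] and [mR_A; mR_B] = S·[w10; w11]:
  w00 = 1, w01 = 1, w10 = -1/2, w11 = 0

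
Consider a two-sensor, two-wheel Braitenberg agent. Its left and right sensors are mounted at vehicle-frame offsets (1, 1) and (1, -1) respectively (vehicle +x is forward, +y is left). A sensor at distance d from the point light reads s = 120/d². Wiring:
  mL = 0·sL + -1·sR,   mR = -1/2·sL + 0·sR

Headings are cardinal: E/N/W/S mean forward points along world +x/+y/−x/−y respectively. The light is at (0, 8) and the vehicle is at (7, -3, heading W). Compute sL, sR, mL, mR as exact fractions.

2/3 15/17 -15/17 -1/3

left sensor world pos  = (6, -4); dL² = 180
right sensor world pos = (6, -2); dR² = 136
sL = 120/180 = 2/3
sR = 120/136 = 15/17
mL = 0·sL + -1·sR = -15/17
mR = -1/2·sL + 0·sR = -1/3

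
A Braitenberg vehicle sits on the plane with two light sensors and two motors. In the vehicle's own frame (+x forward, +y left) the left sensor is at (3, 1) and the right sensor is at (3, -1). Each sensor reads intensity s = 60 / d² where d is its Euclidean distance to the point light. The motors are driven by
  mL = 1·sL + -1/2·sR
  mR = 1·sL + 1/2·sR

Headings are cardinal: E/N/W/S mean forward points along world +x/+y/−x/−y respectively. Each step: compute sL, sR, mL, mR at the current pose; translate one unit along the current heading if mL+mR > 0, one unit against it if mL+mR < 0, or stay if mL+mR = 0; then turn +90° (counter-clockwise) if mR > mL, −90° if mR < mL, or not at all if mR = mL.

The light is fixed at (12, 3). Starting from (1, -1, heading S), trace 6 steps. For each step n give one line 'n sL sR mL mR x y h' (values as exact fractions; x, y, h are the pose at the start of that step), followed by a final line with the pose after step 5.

0 60/149 60/193 7110/28757 16050/28757 1 -1 S
1 3/4 3/5 9/20 21/20 1 -2 E
2 12/25 12/17 54/425 354/425 2 -2 N
3 30/97 30/89 1215/8633 4125/8633 2 -1 W
4 60/149 60/193 7110/28757 16050/28757 1 -1 S
5 3/4 3/5 9/20 21/20 1 -2 E
final 2 -2 N

n=0: pose=(1,-1,S); sL=60/149, sR=60/193; mL=7110/28757, mR=16050/28757; mL+mR=120/149 → advance +1; mR−mL=60/193 → turn +1·90°
n=1: pose=(1,-2,E); sL=3/4, sR=3/5; mL=9/20, mR=21/20; mL+mR=3/2 → advance +1; mR−mL=3/5 → turn +1·90°
n=2: pose=(2,-2,N); sL=12/25, sR=12/17; mL=54/425, mR=354/425; mL+mR=24/25 → advance +1; mR−mL=12/17 → turn +1·90°
n=3: pose=(2,-1,W); sL=30/97, sR=30/89; mL=1215/8633, mR=4125/8633; mL+mR=60/97 → advance +1; mR−mL=30/89 → turn +1·90°
n=4: pose=(1,-1,S); sL=60/149, sR=60/193; mL=7110/28757, mR=16050/28757; mL+mR=120/149 → advance +1; mR−mL=60/193 → turn +1·90°
n=5: pose=(1,-2,E); sL=3/4, sR=3/5; mL=9/20, mR=21/20; mL+mR=3/2 → advance +1; mR−mL=3/5 → turn +1·90°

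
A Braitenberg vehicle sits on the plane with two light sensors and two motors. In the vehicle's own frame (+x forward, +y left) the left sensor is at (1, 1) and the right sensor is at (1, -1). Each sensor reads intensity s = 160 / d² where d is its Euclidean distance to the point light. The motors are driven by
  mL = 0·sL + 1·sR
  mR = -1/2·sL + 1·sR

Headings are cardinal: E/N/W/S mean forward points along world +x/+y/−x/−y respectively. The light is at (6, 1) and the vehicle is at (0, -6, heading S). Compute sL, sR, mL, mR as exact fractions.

160/89 160/113 160/113 5200/10057

left sensor world pos  = (1, -7); dL² = 89
right sensor world pos = (-1, -7); dR² = 113
sL = 160/89 = 160/89
sR = 160/113 = 160/113
mL = 0·sL + 1·sR = 160/113
mR = -1/2·sL + 1·sR = 5200/10057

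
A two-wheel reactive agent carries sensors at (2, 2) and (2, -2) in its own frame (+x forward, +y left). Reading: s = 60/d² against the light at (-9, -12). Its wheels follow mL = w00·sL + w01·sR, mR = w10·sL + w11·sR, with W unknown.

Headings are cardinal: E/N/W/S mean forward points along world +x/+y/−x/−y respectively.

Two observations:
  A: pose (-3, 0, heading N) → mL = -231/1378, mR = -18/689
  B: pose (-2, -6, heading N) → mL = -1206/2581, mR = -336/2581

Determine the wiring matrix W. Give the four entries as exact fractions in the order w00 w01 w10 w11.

obs A: pose=(-3,0,N) → sL=15/53, sR=3/13, mL=-231/1378, mR=-18/689
obs B: pose=(-2,-6,N) → sL=60/89, sR=12/29, mL=-1206/2581, mR=-336/2581
sensor matrix S = [[15/53, 3/13], [60/89, 12/29]]; det S = -68400/1778309
solve [mL_A; mL_B] = S·[w00; w01] and [mR_A; mR_B] = S·[w10; w11]:
  w00 = -1, w01 = 1/2, w10 = -1/2, w11 = 1/2

-1 1/2 -1/2 1/2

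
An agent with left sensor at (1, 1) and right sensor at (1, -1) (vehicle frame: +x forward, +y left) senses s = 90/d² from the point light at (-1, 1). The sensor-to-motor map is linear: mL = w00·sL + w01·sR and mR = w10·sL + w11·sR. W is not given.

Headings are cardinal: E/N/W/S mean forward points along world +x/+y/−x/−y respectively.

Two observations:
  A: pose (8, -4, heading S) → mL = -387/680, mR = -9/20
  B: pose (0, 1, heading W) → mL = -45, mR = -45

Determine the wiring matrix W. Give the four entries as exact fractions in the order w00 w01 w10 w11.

obs A: pose=(8,-4,S) → sL=45/68, sR=9/10, mL=-387/680, mR=-9/20
obs B: pose=(0,1,W) → sL=90, sR=90, mL=-45, mR=-45
sensor matrix S = [[45/68, 9/10], [90, 90]]; det S = -729/34
solve [mL_A; mL_B] = S·[w00; w01] and [mR_A; mR_B] = S·[w10; w11]:
  w00 = 1/2, w01 = -1, w10 = 0, w11 = -1/2

1/2 -1 0 -1/2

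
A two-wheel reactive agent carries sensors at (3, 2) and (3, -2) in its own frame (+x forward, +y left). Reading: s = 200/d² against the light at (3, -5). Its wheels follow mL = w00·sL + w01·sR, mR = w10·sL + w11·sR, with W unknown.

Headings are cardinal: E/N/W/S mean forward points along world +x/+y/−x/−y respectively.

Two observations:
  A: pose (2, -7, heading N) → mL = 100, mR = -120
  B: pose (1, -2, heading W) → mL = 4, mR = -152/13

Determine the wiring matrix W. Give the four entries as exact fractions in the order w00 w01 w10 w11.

0 1 -1 -1

obs A: pose=(2,-7,N) → sL=20, sR=100, mL=100, mR=-120
obs B: pose=(1,-2,W) → sL=100/13, sR=4, mL=4, mR=-152/13
sensor matrix S = [[20, 100], [100/13, 4]]; det S = -8960/13
solve [mL_A; mL_B] = S·[w00; w01] and [mR_A; mR_B] = S·[w10; w11]:
  w00 = 0, w01 = 1, w10 = -1, w11 = -1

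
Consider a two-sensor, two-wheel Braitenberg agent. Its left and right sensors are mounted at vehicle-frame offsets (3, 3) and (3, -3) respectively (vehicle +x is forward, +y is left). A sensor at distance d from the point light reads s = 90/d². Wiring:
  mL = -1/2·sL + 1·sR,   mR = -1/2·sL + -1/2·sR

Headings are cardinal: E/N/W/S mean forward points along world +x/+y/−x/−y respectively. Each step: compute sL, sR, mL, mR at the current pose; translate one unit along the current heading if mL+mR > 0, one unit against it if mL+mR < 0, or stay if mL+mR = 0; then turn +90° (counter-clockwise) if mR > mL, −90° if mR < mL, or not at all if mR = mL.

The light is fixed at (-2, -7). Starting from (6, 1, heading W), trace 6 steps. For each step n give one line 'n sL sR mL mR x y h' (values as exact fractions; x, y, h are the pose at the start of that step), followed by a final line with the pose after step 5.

n=0: pose=(6,1,W); sL=9/5, sR=45/73; mL=-207/730, mR=-441/365; mL+mR=-1089/730 → advance -1; mR−mL=-135/146 → turn -1·90°
n=1: pose=(7,1,N); sL=90/157, sR=18/53; mL=441/8321, mR=-3798/8321; mL+mR=-3357/8321 → advance -1; mR−mL=-27/53 → turn -1·90°
n=2: pose=(7,0,E); sL=45/122, sR=9/16; mL=369/976, mR=-909/1952; mL+mR=-171/1952 → advance -1; mR−mL=-27/32 → turn -1·90°
n=3: pose=(6,0,S); sL=90/137, sR=90/41; mL=10485/5617, mR=-8010/5617; mL+mR=2475/5617 → advance +1; mR−mL=-135/41 → turn -1·90°
n=4: pose=(6,-1,W); sL=45/17, sR=45/53; mL=-855/1802, mR=-1575/901; mL+mR=-4005/1802 → advance -1; mR−mL=-135/106 → turn -1·90°
n=5: pose=(7,-1,N); sL=10/13, sR=2/5; mL=1/65, mR=-38/65; mL+mR=-37/65 → advance -1; mR−mL=-3/5 → turn -1·90°

0 9/5 45/73 -207/730 -441/365 6 1 W
1 90/157 18/53 441/8321 -3798/8321 7 1 N
2 45/122 9/16 369/976 -909/1952 7 0 E
3 90/137 90/41 10485/5617 -8010/5617 6 0 S
4 45/17 45/53 -855/1802 -1575/901 6 -1 W
5 10/13 2/5 1/65 -38/65 7 -1 N
final 7 -2 E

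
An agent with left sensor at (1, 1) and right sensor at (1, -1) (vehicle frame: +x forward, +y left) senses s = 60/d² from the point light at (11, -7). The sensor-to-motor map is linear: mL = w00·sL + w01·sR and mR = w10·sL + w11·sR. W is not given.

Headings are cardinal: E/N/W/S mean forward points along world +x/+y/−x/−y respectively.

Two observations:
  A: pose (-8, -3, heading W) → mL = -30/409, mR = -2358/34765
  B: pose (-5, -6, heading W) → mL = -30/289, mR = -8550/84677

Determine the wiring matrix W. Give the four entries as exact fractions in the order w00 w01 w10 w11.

obs A: pose=(-8,-3,W) → sL=60/409, sR=12/85, mL=-30/409, mR=-2358/34765
obs B: pose=(-5,-6,W) → sL=60/289, sR=60/293, mL=-30/289, mR=-8550/84677
sensor matrix S = [[60/409, 12/85], [60/289, 60/293]]; det S = 430272/588759181
solve [mL_A; mL_B] = S·[w00; w01] and [mR_A; mR_B] = S·[w10; w11]:
  w00 = -1/2, w01 = 0, w10 = 1/2, w11 = -1

-1/2 0 1/2 -1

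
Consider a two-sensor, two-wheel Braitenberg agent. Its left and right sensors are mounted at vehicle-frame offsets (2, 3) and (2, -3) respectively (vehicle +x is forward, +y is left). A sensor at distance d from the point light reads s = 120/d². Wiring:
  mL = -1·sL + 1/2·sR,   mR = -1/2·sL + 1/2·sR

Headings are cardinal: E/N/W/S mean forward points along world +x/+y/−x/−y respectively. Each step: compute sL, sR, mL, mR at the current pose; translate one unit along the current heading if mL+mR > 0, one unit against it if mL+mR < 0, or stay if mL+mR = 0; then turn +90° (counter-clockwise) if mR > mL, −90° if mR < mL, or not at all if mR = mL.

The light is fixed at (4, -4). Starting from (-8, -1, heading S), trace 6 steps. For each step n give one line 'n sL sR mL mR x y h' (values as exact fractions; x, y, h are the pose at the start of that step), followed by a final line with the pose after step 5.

0 60/41 60/113 -5550/4633 -2160/4633 -8 -1 S
1 120/149 120/101 -3180/15049 2880/15049 -8 0 E
2 30/73 15/17 75/2482 585/2482 -9 0 N
3 120/229 120/289 -20940/66181 -3600/66181 -9 1 W
4 4/3 20/39 -14/13 -16/39 -8 1 S
5 120/181 120/109 -2220/19729 4320/19729 -8 2 E
final -7 2 N

n=0: pose=(-8,-1,S); sL=60/41, sR=60/113; mL=-5550/4633, mR=-2160/4633; mL+mR=-7710/4633 → advance -1; mR−mL=30/41 → turn +1·90°
n=1: pose=(-8,0,E); sL=120/149, sR=120/101; mL=-3180/15049, mR=2880/15049; mL+mR=-300/15049 → advance -1; mR−mL=60/149 → turn +1·90°
n=2: pose=(-9,0,N); sL=30/73, sR=15/17; mL=75/2482, mR=585/2482; mL+mR=330/1241 → advance +1; mR−mL=15/73 → turn +1·90°
n=3: pose=(-9,1,W); sL=120/229, sR=120/289; mL=-20940/66181, mR=-3600/66181; mL+mR=-24540/66181 → advance -1; mR−mL=60/229 → turn +1·90°
n=4: pose=(-8,1,S); sL=4/3, sR=20/39; mL=-14/13, mR=-16/39; mL+mR=-58/39 → advance -1; mR−mL=2/3 → turn +1·90°
n=5: pose=(-8,2,E); sL=120/181, sR=120/109; mL=-2220/19729, mR=4320/19729; mL+mR=2100/19729 → advance +1; mR−mL=60/181 → turn +1·90°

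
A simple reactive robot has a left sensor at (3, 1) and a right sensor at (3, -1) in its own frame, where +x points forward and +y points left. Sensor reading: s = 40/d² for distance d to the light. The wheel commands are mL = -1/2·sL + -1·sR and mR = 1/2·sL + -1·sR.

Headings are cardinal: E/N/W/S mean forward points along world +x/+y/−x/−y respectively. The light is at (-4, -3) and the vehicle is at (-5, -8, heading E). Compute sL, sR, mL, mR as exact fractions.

2 1 -2 0

left sensor world pos  = (-2, -7); dL² = 20
right sensor world pos = (-2, -9); dR² = 40
sL = 40/20 = 2
sR = 40/40 = 1
mL = -1/2·sL + -1·sR = -2
mR = 1/2·sL + -1·sR = 0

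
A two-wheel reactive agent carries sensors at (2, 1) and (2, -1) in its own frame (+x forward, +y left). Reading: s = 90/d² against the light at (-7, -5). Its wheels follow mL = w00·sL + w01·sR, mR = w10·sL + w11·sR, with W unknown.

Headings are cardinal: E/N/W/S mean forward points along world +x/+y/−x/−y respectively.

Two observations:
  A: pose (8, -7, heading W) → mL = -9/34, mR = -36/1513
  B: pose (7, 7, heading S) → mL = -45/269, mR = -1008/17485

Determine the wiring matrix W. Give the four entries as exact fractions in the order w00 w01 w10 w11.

0 -1/2 1 -1

obs A: pose=(8,-7,W) → sL=45/89, sR=9/17, mL=-9/34, mR=-36/1513
obs B: pose=(7,7,S) → sL=18/65, sR=90/269, mL=-45/269, mR=-1008/17485
sensor matrix S = [[45/89, 9/17], [18/65, 90/269]]; det S = 596808/26454805
solve [mL_A; mL_B] = S·[w00; w01] and [mR_A; mR_B] = S·[w10; w11]:
  w00 = 0, w01 = -1/2, w10 = 1, w11 = -1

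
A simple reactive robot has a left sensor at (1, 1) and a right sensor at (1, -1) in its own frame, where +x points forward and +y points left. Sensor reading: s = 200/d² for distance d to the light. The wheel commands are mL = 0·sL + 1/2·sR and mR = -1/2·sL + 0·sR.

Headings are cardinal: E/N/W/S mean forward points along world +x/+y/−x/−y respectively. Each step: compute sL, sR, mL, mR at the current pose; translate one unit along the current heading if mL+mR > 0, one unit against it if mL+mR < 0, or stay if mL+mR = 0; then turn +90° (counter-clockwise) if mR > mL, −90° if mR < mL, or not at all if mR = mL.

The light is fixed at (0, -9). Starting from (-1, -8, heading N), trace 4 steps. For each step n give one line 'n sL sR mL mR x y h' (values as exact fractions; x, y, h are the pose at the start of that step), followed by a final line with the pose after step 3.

n=0: pose=(-1,-8,N); sL=25, sR=50; mL=25, mR=-25/2; mL+mR=25/2 → advance +1; mR−mL=-75/2 → turn -1·90°
n=1: pose=(-1,-7,E); sL=200/9, sR=200; mL=100, mR=-100/9; mL+mR=800/9 → advance +1; mR−mL=-1000/9 → turn -1·90°
n=2: pose=(0,-7,S); sL=100, sR=100; mL=50, mR=-50; mL+mR=0 → advance +0; mR−mL=-100 → turn -1·90°
n=3: pose=(0,-7,W); sL=100, sR=20; mL=10, mR=-50; mL+mR=-40 → advance -1; mR−mL=-60 → turn -1·90°

0 25 50 25 -25/2 -1 -8 N
1 200/9 200 100 -100/9 -1 -7 E
2 100 100 50 -50 0 -7 S
3 100 20 10 -50 0 -7 W
final 1 -7 N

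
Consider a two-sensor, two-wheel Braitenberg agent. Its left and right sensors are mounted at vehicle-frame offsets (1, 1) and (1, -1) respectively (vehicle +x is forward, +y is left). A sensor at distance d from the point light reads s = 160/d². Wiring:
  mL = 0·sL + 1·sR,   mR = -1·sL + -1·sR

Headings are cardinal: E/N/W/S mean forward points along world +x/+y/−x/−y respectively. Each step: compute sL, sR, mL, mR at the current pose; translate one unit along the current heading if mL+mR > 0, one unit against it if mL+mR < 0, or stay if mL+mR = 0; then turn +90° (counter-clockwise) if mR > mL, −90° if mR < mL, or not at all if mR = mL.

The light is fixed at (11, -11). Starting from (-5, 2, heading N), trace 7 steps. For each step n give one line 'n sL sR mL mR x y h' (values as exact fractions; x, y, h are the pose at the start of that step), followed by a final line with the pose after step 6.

n=0: pose=(-5,2,N); sL=32/97, sR=160/421; mL=160/421, mR=-28992/40837; mL+mR=-32/97 → advance -1; mR−mL=-44512/40837 → turn -1·90°
n=1: pose=(-5,1,E); sL=80/197, sR=80/173; mL=80/173, mR=-29600/34081; mL+mR=-80/197 → advance -1; mR−mL=-45360/34081 → turn -1·90°
n=2: pose=(-6,1,S); sL=160/377, sR=32/89; mL=32/89, mR=-26304/33553; mL+mR=-160/377 → advance -1; mR−mL=-38368/33553 → turn -1·90°
n=3: pose=(-6,2,W); sL=40/117, sR=4/13; mL=4/13, mR=-76/117; mL+mR=-40/117 → advance -1; mR−mL=-112/117 → turn -1·90°
n=4: pose=(-5,2,N); sL=32/97, sR=160/421; mL=160/421, mR=-28992/40837; mL+mR=-32/97 → advance -1; mR−mL=-44512/40837 → turn -1·90°
n=5: pose=(-5,1,E); sL=80/197, sR=80/173; mL=80/173, mR=-29600/34081; mL+mR=-80/197 → advance -1; mR−mL=-45360/34081 → turn -1·90°
n=6: pose=(-6,1,S); sL=160/377, sR=32/89; mL=32/89, mR=-26304/33553; mL+mR=-160/377 → advance -1; mR−mL=-38368/33553 → turn -1·90°

0 32/97 160/421 160/421 -28992/40837 -5 2 N
1 80/197 80/173 80/173 -29600/34081 -5 1 E
2 160/377 32/89 32/89 -26304/33553 -6 1 S
3 40/117 4/13 4/13 -76/117 -6 2 W
4 32/97 160/421 160/421 -28992/40837 -5 2 N
5 80/197 80/173 80/173 -29600/34081 -5 1 E
6 160/377 32/89 32/89 -26304/33553 -6 1 S
final -6 2 W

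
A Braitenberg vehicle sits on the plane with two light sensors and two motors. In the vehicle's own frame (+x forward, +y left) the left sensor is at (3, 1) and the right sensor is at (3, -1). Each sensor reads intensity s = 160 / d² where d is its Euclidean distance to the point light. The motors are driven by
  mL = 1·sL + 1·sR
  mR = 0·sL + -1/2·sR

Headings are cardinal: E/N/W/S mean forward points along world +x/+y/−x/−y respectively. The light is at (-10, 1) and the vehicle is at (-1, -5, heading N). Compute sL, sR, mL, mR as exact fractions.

160/73 160/109 29120/7957 -80/109

left sensor world pos  = (-2, -2); dL² = 73
right sensor world pos = (0, -2); dR² = 109
sL = 160/73 = 160/73
sR = 160/109 = 160/109
mL = 1·sL + 1·sR = 29120/7957
mR = 0·sL + -1/2·sR = -80/109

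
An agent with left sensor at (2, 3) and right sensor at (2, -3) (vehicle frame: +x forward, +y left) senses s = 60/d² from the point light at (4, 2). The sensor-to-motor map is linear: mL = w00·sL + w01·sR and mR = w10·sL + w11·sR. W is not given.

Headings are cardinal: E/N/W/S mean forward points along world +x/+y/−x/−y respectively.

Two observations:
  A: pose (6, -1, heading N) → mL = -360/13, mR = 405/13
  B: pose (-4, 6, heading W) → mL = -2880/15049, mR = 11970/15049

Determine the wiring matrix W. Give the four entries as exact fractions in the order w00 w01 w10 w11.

obs A: pose=(6,-1,N) → sL=30, sR=30/13, mL=-360/13, mR=405/13
obs B: pose=(-4,6,W) → sL=60/101, sR=60/149, mL=-2880/15049, mR=11970/15049
sensor matrix S = [[30, 30/13], [60/101, 60/149]]; det S = 2095200/195637
solve [mL_A; mL_B] = S·[w00; w01] and [mR_A; mR_B] = S·[w10; w11]:
  w00 = -1, w01 = 1, w10 = 1, w11 = 1/2

-1 1 1 1/2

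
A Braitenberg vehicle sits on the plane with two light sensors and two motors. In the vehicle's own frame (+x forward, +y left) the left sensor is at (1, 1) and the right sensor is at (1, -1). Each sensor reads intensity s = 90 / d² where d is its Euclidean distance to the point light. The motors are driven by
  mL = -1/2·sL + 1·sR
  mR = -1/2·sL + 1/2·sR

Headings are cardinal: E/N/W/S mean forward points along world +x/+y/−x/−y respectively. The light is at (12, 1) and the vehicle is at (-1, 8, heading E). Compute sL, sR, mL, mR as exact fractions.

left sensor world pos  = (0, 9); dL² = 208
right sensor world pos = (0, 7); dR² = 180
sL = 90/208 = 45/104
sR = 90/180 = 1/2
mL = -1/2·sL + 1·sR = 59/208
mR = -1/2·sL + 1/2·sR = 7/208

45/104 1/2 59/208 7/208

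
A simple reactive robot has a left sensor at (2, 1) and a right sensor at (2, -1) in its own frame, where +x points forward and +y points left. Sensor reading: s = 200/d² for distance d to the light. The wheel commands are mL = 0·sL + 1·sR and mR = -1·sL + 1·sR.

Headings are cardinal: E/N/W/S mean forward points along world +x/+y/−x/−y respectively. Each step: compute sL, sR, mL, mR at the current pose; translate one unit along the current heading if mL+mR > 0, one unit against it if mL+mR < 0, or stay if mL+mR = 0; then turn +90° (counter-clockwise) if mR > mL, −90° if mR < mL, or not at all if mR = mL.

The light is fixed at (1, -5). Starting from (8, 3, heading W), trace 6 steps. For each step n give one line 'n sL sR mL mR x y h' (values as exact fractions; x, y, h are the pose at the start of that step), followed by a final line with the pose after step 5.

n=0: pose=(8,3,W); sL=100/37, sR=100/53; mL=100/53, mR=-1600/1961; mL+mR=2100/1961 → advance +1; mR−mL=-100/37 → turn -1·90°
n=1: pose=(7,3,N); sL=8/5, sR=200/149; mL=200/149, mR=-192/745; mL+mR=808/745 → advance +1; mR−mL=-8/5 → turn -1·90°
n=2: pose=(7,4,E); sL=50/41, sR=25/16; mL=25/16, mR=225/656; mL+mR=625/328 → advance +1; mR−mL=-50/41 → turn -1·90°
n=3: pose=(8,4,S); sL=200/113, sR=40/17; mL=40/17, mR=1120/1921; mL+mR=5640/1921 → advance +1; mR−mL=-200/113 → turn -1·90°
n=4: pose=(8,3,W); sL=100/37, sR=100/53; mL=100/53, mR=-1600/1961; mL+mR=2100/1961 → advance +1; mR−mL=-100/37 → turn -1·90°
n=5: pose=(7,3,N); sL=8/5, sR=200/149; mL=200/149, mR=-192/745; mL+mR=808/745 → advance +1; mR−mL=-8/5 → turn -1·90°

0 100/37 100/53 100/53 -1600/1961 8 3 W
1 8/5 200/149 200/149 -192/745 7 3 N
2 50/41 25/16 25/16 225/656 7 4 E
3 200/113 40/17 40/17 1120/1921 8 4 S
4 100/37 100/53 100/53 -1600/1961 8 3 W
5 8/5 200/149 200/149 -192/745 7 3 N
final 7 4 E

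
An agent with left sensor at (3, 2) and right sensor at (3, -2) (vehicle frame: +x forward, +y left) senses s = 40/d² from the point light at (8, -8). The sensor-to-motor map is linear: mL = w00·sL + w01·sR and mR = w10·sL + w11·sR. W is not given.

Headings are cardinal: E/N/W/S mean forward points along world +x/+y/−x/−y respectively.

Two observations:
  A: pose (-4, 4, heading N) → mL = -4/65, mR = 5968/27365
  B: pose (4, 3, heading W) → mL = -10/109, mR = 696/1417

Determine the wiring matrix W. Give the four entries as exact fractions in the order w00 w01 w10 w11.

obs A: pose=(-4,4,N) → sL=40/421, sR=8/65, mL=-4/65, mR=5968/27365
obs B: pose=(4,3,W) → sL=4/13, sR=20/109, mL=-10/109, mR=696/1417
sensor matrix S = [[40/421, 8/65], [4/13, 20/109]]; det S = -792448/38776205
solve [mL_A; mL_B] = S·[w00; w01] and [mR_A; mR_B] = S·[w10; w11]:
  w00 = 0, w01 = -1/2, w10 = 1, w11 = 1

0 -1/2 1 1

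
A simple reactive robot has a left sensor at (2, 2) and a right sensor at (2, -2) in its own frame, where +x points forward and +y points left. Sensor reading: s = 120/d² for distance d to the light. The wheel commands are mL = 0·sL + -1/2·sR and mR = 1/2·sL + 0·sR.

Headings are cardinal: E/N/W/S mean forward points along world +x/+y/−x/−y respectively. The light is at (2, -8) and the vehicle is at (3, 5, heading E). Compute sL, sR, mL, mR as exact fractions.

20/39 12/13 -6/13 10/39

left sensor world pos  = (5, 7); dL² = 234
right sensor world pos = (5, 3); dR² = 130
sL = 120/234 = 20/39
sR = 120/130 = 12/13
mL = 0·sL + -1/2·sR = -6/13
mR = 1/2·sL + 0·sR = 10/39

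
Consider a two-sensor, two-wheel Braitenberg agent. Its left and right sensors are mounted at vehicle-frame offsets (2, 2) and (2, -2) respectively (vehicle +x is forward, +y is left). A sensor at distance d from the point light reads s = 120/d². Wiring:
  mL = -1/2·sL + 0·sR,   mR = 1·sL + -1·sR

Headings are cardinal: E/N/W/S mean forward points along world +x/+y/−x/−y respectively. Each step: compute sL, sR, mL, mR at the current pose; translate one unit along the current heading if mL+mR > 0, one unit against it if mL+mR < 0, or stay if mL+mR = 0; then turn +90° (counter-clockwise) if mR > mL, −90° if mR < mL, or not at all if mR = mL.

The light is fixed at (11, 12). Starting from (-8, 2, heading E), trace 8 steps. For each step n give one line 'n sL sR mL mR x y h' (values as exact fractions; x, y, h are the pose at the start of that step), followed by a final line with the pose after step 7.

0 120/353 120/433 -60/353 9600/152849 -8 2 E
1 30/137 30/97 -15/137 -1200/13289 -9 2 N
2 120/653 24/113 -60/653 -2112/73789 -9 1 W
3 60/229 12/61 -30/229 912/13969 -8 1 S
4 120/353 120/433 -60/353 9600/152849 -8 2 E
5 30/137 30/97 -15/137 -1200/13289 -9 2 N
6 120/653 24/113 -60/653 -2112/73789 -9 1 W
7 60/229 12/61 -30/229 912/13969 -8 1 S
final -8 2 E

n=0: pose=(-8,2,E); sL=120/353, sR=120/433; mL=-60/353, mR=9600/152849; mL+mR=-16380/152849 → advance -1; mR−mL=35580/152849 → turn +1·90°
n=1: pose=(-9,2,N); sL=30/137, sR=30/97; mL=-15/137, mR=-1200/13289; mL+mR=-2655/13289 → advance -1; mR−mL=255/13289 → turn +1·90°
n=2: pose=(-9,1,W); sL=120/653, sR=24/113; mL=-60/653, mR=-2112/73789; mL+mR=-8892/73789 → advance -1; mR−mL=4668/73789 → turn +1·90°
n=3: pose=(-8,1,S); sL=60/229, sR=12/61; mL=-30/229, mR=912/13969; mL+mR=-918/13969 → advance -1; mR−mL=2742/13969 → turn +1·90°
n=4: pose=(-8,2,E); sL=120/353, sR=120/433; mL=-60/353, mR=9600/152849; mL+mR=-16380/152849 → advance -1; mR−mL=35580/152849 → turn +1·90°
n=5: pose=(-9,2,N); sL=30/137, sR=30/97; mL=-15/137, mR=-1200/13289; mL+mR=-2655/13289 → advance -1; mR−mL=255/13289 → turn +1·90°
n=6: pose=(-9,1,W); sL=120/653, sR=24/113; mL=-60/653, mR=-2112/73789; mL+mR=-8892/73789 → advance -1; mR−mL=4668/73789 → turn +1·90°
n=7: pose=(-8,1,S); sL=60/229, sR=12/61; mL=-30/229, mR=912/13969; mL+mR=-918/13969 → advance -1; mR−mL=2742/13969 → turn +1·90°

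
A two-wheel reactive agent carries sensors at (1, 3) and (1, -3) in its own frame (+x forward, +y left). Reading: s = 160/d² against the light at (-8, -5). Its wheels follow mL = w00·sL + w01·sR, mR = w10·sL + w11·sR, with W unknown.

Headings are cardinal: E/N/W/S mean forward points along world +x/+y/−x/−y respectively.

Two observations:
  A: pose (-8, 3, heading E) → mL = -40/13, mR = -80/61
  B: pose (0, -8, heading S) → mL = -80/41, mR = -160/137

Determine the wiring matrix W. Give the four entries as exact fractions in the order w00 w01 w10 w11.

obs A: pose=(-8,3,E) → sL=80/61, sR=80/13, mL=-40/13, mR=-80/61
obs B: pose=(0,-8,S) → sL=160/137, sR=160/41, mL=-80/41, mR=-160/137
sensor matrix S = [[80/61, 80/13], [160/137, 160/41]]; det S = -9216000/4454281
solve [mL_A; mL_B] = S·[w00; w01] and [mR_A; mR_B] = S·[w10; w11]:
  w00 = 0, w01 = -1/2, w10 = -1, w11 = 0

0 -1/2 -1 0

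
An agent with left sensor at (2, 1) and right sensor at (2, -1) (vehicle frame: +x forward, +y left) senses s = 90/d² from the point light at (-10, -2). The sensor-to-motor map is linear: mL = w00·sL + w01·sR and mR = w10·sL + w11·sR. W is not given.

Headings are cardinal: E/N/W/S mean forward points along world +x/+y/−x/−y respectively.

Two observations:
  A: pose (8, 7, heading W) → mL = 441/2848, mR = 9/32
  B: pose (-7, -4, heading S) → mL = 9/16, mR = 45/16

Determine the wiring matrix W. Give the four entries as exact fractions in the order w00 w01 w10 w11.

obs A: pose=(8,7,W) → sL=9/32, sR=45/178, mL=441/2848, mR=9/32
obs B: pose=(-7,-4,S) → sL=45/16, sR=9/2, mL=9/16, mR=45/16
sensor matrix S = [[9/32, 45/178], [45/16, 9/2]]; det S = 3159/5696
solve [mL_A; mL_B] = S·[w00; w01] and [mR_A; mR_B] = S·[w10; w11]:
  w00 = 1, w01 = -1/2, w10 = 1, w11 = 0

1 -1/2 1 0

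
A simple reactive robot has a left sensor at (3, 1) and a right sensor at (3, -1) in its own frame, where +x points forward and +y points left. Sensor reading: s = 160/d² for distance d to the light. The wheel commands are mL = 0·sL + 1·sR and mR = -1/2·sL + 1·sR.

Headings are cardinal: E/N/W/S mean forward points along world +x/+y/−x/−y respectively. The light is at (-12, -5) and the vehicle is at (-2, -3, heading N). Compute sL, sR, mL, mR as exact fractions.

left sensor world pos  = (-3, 0); dL² = 106
right sensor world pos = (-1, 0); dR² = 146
sL = 160/106 = 80/53
sR = 160/146 = 80/73
mL = 0·sL + 1·sR = 80/73
mR = -1/2·sL + 1·sR = 1320/3869

80/53 80/73 80/73 1320/3869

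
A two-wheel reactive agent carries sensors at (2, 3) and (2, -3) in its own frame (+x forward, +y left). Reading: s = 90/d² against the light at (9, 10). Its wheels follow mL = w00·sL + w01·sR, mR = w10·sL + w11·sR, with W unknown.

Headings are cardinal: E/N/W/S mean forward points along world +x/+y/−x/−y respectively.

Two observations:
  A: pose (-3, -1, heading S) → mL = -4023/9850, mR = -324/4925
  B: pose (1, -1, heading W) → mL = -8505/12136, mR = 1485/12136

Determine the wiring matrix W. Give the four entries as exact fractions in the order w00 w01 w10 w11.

obs A: pose=(-3,-1,S) → sL=9/25, sR=45/197, mL=-4023/9850, mR=-324/4925
obs B: pose=(1,-1,W) → sL=45/148, sR=45/82, mL=-8505/12136, mR=1485/12136
sensor matrix S = [[9/25, 45/197], [45/148, 45/82]]; det S = 765693/5976980
solve [mL_A; mL_B] = S·[w00; w01] and [mR_A; mR_B] = S·[w10; w11]:
  w00 = -1/2, w01 = -1, w10 = -1/2, w11 = 1/2

-1/2 -1 -1/2 1/2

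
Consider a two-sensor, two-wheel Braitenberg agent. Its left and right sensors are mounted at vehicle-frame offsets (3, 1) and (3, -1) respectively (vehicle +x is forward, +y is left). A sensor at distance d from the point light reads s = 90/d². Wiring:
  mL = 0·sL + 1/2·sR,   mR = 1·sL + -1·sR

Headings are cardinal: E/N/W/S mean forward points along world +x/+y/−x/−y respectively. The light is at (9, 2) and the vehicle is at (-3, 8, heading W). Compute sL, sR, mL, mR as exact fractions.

left sensor world pos  = (-6, 7); dL² = 250
right sensor world pos = (-6, 9); dR² = 274
sL = 90/250 = 9/25
sR = 90/274 = 45/137
mL = 0·sL + 1/2·sR = 45/274
mR = 1·sL + -1·sR = 108/3425

9/25 45/137 45/274 108/3425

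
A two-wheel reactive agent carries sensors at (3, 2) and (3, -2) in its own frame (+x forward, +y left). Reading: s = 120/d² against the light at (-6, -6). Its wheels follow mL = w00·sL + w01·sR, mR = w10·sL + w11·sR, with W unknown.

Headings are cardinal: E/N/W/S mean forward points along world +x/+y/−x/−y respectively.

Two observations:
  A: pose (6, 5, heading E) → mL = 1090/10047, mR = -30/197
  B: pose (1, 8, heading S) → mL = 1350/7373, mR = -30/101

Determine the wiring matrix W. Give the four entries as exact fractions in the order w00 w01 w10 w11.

obs A: pose=(6,5,E) → sL=60/197, sR=20/51, mL=1090/10047, mR=-30/197
obs B: pose=(1,8,S) → sL=60/101, sR=60/73, mL=1350/7373, mR=-30/101
sensor matrix S = [[60/197, 20/51], [60/101, 60/73]]; det S = 428800/24692177
solve [mL_A; mL_B] = S·[w00; w01] and [mR_A; mR_B] = S·[w10; w11]:
  w00 = 1, w01 = -1/2, w10 = -1/2, w11 = 0

1 -1/2 -1/2 0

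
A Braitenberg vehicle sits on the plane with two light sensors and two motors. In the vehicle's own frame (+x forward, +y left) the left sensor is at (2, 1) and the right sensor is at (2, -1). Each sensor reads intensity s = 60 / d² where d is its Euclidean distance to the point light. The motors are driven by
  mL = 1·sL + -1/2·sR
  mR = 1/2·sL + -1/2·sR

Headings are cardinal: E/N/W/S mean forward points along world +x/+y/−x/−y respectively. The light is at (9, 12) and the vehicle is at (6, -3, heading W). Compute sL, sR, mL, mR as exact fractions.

left sensor world pos  = (4, -4); dL² = 281
right sensor world pos = (4, -2); dR² = 221
sL = 60/281 = 60/281
sR = 60/221 = 60/221
mL = 1·sL + -1/2·sR = 4830/62101
mR = 1/2·sL + -1/2·sR = -1800/62101

60/281 60/221 4830/62101 -1800/62101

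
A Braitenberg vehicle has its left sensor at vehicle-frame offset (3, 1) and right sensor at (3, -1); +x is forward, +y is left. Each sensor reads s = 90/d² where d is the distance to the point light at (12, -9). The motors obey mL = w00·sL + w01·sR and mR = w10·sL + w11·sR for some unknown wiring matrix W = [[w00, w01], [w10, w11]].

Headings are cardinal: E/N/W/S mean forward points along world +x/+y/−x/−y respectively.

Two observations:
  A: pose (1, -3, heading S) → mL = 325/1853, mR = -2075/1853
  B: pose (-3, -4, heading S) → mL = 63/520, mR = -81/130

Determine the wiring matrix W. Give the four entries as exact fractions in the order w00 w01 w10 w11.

-1/2 1 -1 -1/2

obs A: pose=(1,-3,S) → sL=90/109, sR=10/17, mL=325/1853, mR=-2075/1853
obs B: pose=(-3,-4,S) → sL=9/20, sR=9/26, mL=63/520, mR=-81/130
sensor matrix S = [[90/109, 10/17], [9/20, 9/26]]; det S = 1017/48178
solve [mL_A; mL_B] = S·[w00; w01] and [mR_A; mR_B] = S·[w10; w11]:
  w00 = -1/2, w01 = 1, w10 = -1, w11 = -1/2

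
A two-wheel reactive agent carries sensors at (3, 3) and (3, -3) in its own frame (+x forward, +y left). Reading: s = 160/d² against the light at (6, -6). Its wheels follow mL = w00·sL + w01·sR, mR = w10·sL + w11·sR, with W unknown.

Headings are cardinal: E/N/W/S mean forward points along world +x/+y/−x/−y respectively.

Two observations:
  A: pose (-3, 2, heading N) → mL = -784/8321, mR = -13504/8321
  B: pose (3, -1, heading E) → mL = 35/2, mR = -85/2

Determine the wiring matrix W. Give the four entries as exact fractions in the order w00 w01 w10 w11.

obs A: pose=(-3,2,N) → sL=32/53, sR=160/157, mL=-784/8321, mR=-13504/8321
obs B: pose=(3,-1,E) → sL=5/2, sR=40, mL=35/2, mR=-85/2
sensor matrix S = [[32/53, 160/157], [5/2, 40]]; det S = 179760/8321
solve [mL_A; mL_B] = S·[w00; w01] and [mR_A; mR_B] = S·[w10; w11]:
  w00 = -1, w01 = 1/2, w10 = -1, w11 = -1

-1 1/2 -1 -1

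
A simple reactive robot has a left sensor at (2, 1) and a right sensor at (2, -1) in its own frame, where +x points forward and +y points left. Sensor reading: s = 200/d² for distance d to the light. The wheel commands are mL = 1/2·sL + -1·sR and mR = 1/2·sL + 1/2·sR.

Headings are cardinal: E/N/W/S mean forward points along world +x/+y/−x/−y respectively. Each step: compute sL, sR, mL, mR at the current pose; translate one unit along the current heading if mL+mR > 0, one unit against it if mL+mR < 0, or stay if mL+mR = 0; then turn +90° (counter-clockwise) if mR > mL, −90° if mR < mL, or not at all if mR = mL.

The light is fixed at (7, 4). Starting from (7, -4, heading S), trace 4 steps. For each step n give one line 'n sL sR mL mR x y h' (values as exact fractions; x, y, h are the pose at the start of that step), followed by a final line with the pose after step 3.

n=0: pose=(7,-4,S); sL=200/101, sR=200/101; mL=-100/101, mR=200/101; mL+mR=100/101 → advance +1; mR−mL=300/101 → turn +1·90°
n=1: pose=(7,-5,E); sL=50/17, sR=25/13; mL=-100/221, mR=1075/442; mL+mR=875/442 → advance +1; mR−mL=75/26 → turn +1·90°
n=2: pose=(8,-5,N); sL=200/49, sR=200/53; mL=-4500/2597, mR=10200/2597; mL+mR=5700/2597 → advance +1; mR−mL=300/53 → turn +1·90°
n=3: pose=(8,-4,W); sL=100/41, sR=4; mL=-114/41, mR=132/41; mL+mR=18/41 → advance +1; mR−mL=6 → turn +1·90°

0 200/101 200/101 -100/101 200/101 7 -4 S
1 50/17 25/13 -100/221 1075/442 7 -5 E
2 200/49 200/53 -4500/2597 10200/2597 8 -5 N
3 100/41 4 -114/41 132/41 8 -4 W
final 7 -4 S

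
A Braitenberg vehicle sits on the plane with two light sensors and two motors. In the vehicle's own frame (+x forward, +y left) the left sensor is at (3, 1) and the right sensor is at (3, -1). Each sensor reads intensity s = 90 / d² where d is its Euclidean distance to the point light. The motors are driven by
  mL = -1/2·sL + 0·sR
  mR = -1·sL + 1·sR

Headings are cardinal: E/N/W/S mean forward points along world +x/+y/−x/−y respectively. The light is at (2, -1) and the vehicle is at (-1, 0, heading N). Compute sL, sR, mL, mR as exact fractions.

left sensor world pos  = (-2, 3); dL² = 32
right sensor world pos = (0, 3); dR² = 20
sL = 90/32 = 45/16
sR = 90/20 = 9/2
mL = -1/2·sL + 0·sR = -45/32
mR = -1·sL + 1·sR = 27/16

45/16 9/2 -45/32 27/16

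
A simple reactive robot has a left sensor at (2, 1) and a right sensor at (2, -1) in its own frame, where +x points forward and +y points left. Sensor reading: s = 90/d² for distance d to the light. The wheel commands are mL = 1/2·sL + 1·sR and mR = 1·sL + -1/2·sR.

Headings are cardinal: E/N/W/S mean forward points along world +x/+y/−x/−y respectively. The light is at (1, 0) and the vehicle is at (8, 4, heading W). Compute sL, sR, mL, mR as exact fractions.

45/17 9/5 531/170 297/170

left sensor world pos  = (6, 3); dL² = 34
right sensor world pos = (6, 5); dR² = 50
sL = 90/34 = 45/17
sR = 90/50 = 9/5
mL = 1/2·sL + 1·sR = 531/170
mR = 1·sL + -1/2·sR = 297/170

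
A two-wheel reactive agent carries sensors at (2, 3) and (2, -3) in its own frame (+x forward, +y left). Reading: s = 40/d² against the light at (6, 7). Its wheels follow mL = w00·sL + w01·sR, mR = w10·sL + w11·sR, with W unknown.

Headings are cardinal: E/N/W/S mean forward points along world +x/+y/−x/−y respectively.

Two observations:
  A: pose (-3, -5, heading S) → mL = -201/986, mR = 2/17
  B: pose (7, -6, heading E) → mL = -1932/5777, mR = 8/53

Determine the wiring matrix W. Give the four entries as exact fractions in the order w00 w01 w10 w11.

-1/2 -1 0 1

obs A: pose=(-3,-5,S) → sL=5/29, sR=2/17, mL=-201/986, mR=2/17
obs B: pose=(7,-6,E) → sL=40/109, sR=8/53, mL=-1932/5777, mR=8/53
sensor matrix S = [[5/29, 2/17], [40/109, 8/53]]; det S = -48840/2848061
solve [mL_A; mL_B] = S·[w00; w01] and [mR_A; mR_B] = S·[w10; w11]:
  w00 = -1/2, w01 = -1, w10 = 0, w11 = 1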